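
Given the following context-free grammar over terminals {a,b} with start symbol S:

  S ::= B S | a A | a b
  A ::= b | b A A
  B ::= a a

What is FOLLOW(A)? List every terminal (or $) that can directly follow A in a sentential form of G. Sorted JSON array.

FIRST iteration:
[1]
  A via A→b: +{b}
  B via B→a a: +{a}
  S via S→B S: +{a}
  FIRST(S)={a}  FIRST(A)={b}  FIRST(B)={a}
[2] (stable)
  FIRST(S)={a}  FIRST(A)={b}  FIRST(B)={a}

FOLLOW iteration:
seed FOLLOW(S) with $
pass 1:
  A→b A A: FOLLOW(A) ⊇ FIRST(A) = {b}; new: +{b}
  S→B S: FOLLOW(B) ⊇ FIRST(S) = {a}; new: +{a}
  S→a A: FOLLOW(A) ⊇ FOLLOW(S) ⊇ {$}; new: +{$}
  S: {$}  A: {$,b}  B: {a}
pass 2: done
  S: {$}  A: {$,b}  B: {a}

FOLLOW(A) = ["$", "b"]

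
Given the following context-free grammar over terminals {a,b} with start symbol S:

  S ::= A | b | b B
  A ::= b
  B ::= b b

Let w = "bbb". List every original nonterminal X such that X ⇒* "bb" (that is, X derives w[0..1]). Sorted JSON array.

Convert to CNF:
  S -> T0 B | b
  A -> b
  B -> T0 T0
  T0 -> b

Fill CYK table bottom-up (cells [i..j] with 0 ≤ i ≤ j ≤ 1 only):
  T[0,0] 'b' = {A,S,T0}  orig:{A,S}
  T[1,1] 'b' = {A,S,T0}  orig:{A,S}
  T[0,1] 'bb' = {B}

Original NTs in T[0,1] deriving "bb": ["B"]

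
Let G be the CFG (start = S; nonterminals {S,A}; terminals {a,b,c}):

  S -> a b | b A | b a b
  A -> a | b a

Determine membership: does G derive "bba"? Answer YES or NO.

CNF form of G:
  S -> T0 A | T0 X2 | T1 T0
  A -> T0 T1 | a
  T0 -> b
  T1 -> a
  X2 -> T1 T0

Fill CYK table bottom-up:
  cell(0,0) b: {T0}  orig:{}
  cell(1,1) b: {T0}  orig:{}
  cell(2,2) a: {A,T1}  orig:{A}
  cell(0,1) bb: ∅
  cell(1,2) ba: {A,S}
  cell(0,2) bba: {S}

S ∈ T[0,2] ⇒ YES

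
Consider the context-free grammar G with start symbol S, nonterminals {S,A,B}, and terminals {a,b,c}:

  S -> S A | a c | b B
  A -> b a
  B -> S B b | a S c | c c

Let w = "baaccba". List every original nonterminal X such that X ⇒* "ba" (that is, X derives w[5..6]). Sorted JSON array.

CNF form of G:
  S -> S A | T0 B | T1 T2
  A -> T0 T1
  B -> S X3 | T1 X4 | T2 T2
  T0 -> b
  T1 -> a
  T2 -> c
  X3 -> B T0
  X4 -> S T2

CYK fill — only the sub-triangle for w[5..6]:
  T[5,5] 'b' = {T0}  orig:{}
  T[6,6] 'a' = {T1}  orig:{}
  T[5,6] 'ba' = {A}

Original NTs in T[5,6] deriving "ba": ["A"]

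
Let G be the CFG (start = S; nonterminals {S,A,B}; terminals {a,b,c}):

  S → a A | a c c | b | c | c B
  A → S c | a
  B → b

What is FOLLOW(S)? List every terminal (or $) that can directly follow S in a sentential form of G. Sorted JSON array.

Compute FIRST by fixpoint:
[1]
  A via A→a: +{a}
  B via B→b: +{b}
  S via S→a A: +{a}
  S via S→b: +{b}
  S via S→c: +{c}
  FIRST(S)={a,b,c}  FIRST(A)={a}  FIRST(B)={b}
[2]
  A via A→S c: +{b,c}
  FIRST(S)={a,b,c}  FIRST(A)={a,b,c}  FIRST(B)={b}
[3] (no change)
  FIRST(S)={a,b,c}  FIRST(A)={a,b,c}  FIRST(B)={b}

FOLLOW sets:
FOLLOW(S) := {$}
pass 1:
  A→S c: FOLLOW(S) ⊇ FIRST(c) = {c}; new: +{c}
  S→a A: FOLLOW(A) ⊇ FOLLOW(S) ⊇ {$,c}; new: +{$,c}
  S→c B: FOLLOW(B) ⊇ FOLLOW(S) ⊇ {$,c}; new: +{$,c}
  S: {$,c}  A: {$,c}  B: {$,c}
pass 2: — fixpoint
  S: {$,c}  A: {$,c}  B: {$,c}

FOLLOW(S) = ["$", "c"]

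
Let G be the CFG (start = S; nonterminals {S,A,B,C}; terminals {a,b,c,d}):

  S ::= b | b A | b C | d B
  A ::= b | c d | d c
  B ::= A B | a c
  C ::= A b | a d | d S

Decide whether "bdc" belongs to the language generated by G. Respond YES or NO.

CNF form of G:
  S -> T1 B | T3 A | T3 C | b
  A -> T0 T1 | T1 T0 | b
  B -> A B | T2 T0
  C -> A T3 | T1 S | T2 T1
  T0 -> c
  T1 -> d
  T2 -> a
  T3 -> b

CYK fill:
  [0..0]={A,S,T3}  "b"  orig:{A,S}
  [1..1]={T1}  "d"  orig:{}
  [2..2]={T0}  "c"  orig:{}
  [0..1]=∅  "bd"
  [1..2]={A}  "dc"
  [0..2]={S}  "bdc"

S ∈ T[0,2] ⇒ YES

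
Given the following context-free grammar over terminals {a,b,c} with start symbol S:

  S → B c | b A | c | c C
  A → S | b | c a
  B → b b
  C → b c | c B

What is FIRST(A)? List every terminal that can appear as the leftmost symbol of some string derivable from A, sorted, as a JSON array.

FIRST sets, iterate to fixpoint:
[1]
  A via A→b: +{b}
  A via A→c a: +{c}
  B via B→b b: +{b}
  C via C→b c: +{b}
  C via C→c B: +{c}
  S via S→B c: +{b}
  S via S→c: +{c}
  FIRST[S]={b,c}  FIRST[A]={b,c}  FIRST[B]={b}  FIRST[C]={b,c}
[2] — fixpoint
  FIRST[S]={b,c}  FIRST[A]={b,c}  FIRST[B]={b}  FIRST[C]={b,c}

FIRST(A) = ["b", "c"]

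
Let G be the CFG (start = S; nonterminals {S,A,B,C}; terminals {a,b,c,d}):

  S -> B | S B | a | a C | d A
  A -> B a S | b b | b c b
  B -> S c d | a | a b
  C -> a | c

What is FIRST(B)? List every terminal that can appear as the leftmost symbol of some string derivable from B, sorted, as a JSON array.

FIRST iteration:
pass 1:
  A via A→b b: +{b}
  B via B→a: +{a}
  C via C→a: +{a}
  C via C→c: +{c}
  S via S→B: +{a}
  S via S→d A: +{d}
  FIRST[S]={a,d}  FIRST[A]={b}  FIRST[B]={a}  FIRST[C]={a,c}
pass 2:
  A via A→B a S: +{a}
  B via B→S c d: +{d}
  FIRST[S]={a,d}  FIRST[A]={a,b}  FIRST[B]={a,d}  FIRST[C]={a,c}
pass 3:
  A via A→B a S: +{d}
  FIRST[S]={a,d}  FIRST[A]={a,b,d}  FIRST[B]={a,d}  FIRST[C]={a,c}
pass 4: (stable)
  FIRST[S]={a,d}  FIRST[A]={a,b,d}  FIRST[B]={a,d}  FIRST[C]={a,c}

FIRST(B) = ["a", "d"]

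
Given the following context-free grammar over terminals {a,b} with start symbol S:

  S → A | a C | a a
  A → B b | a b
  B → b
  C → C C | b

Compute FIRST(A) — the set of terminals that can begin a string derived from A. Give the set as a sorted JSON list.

FIRST iteration:
iter 1:
  A via A→a b: +{a}
  B via B→b: +{b}
  C via C→b: +{b}
  S via S→A: +{a}
  FIRST[S]={a}  FIRST[A]={a}  FIRST[B]={b}  FIRST[C]={b}
iter 2:
  A via A→B b: +{b}
  S via S→A: +{b}
  FIRST[S]={a,b}  FIRST[A]={a,b}  FIRST[B]={b}  FIRST[C]={b}
iter 3: — fixpoint
  FIRST[S]={a,b}  FIRST[A]={a,b}  FIRST[B]={b}  FIRST[C]={b}

FIRST(A) = ["a", "b"]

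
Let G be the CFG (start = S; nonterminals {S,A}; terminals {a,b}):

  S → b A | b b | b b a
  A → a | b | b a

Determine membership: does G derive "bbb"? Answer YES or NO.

CNF form of G:
  S -> T0 A | T0 T0 | T0 X2
  A -> T0 T1 | a | b
  T0 -> b
  T1 -> a
  X2 -> T0 T1

CYK table (by increasing span):
  cell(0,0) b: {A,T0}  orig:{A}
  cell(1,1) b: {A,T0}  orig:{A}
  cell(2,2) b: {A,T0}  orig:{A}
  cell(0,1) bb: {S}
  cell(1,2) bb: {S}
  cell(0,2) bbb: ∅

S ∉ T[0,2] ⇒ NO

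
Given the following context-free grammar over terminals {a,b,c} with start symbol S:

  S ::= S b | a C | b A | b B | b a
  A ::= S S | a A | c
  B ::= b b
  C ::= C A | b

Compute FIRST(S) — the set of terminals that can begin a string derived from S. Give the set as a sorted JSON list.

FIRST iteration:
pass 1:
  A via A→a A: +{a}
  A via A→c: +{c}
  B via B→b b: +{b}
  C via C→b: +{b}
  S via S→a C: +{a}
  S via S→b A: +{b}
  S: {a,b}  A: {a,c}  B: {b}  C: {b}
pass 2:
  A via A→S S: +{b}
  S: {a,b}  A: {a,b,c}  B: {b}  C: {b}
pass 3: (no change)
  S: {a,b}  A: {a,b,c}  B: {b}  C: {b}

FIRST(S) = ["a", "b"]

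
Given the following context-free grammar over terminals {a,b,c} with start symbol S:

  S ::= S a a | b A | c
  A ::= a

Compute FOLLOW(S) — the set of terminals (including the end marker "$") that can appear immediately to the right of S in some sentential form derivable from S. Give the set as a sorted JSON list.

FIRST iteration:
iter 1:
  A via A→a: +{a}
  S via S→b A: +{b}
  S via S→c: +{c}
  FIRST(S)={b,c}  FIRST(A)={a}
iter 2: — fixpoint
  FIRST(S)={b,c}  FIRST(A)={a}

FOLLOW sets:
seed FOLLOW(S) with $
pass 1:
  S→S a a: FOLLOW(S) ⊇ FIRST(a) = {a}; new: +{a}
  S→b A: FOLLOW(A) ⊇ FOLLOW(S) ⊇ {$,a}; new: +{$,a}
  FOLLOW[S]={$,a}  FOLLOW[A]={$,a}
pass 2: (stable)
  FOLLOW[S]={$,a}  FOLLOW[A]={$,a}

FOLLOW(S) = ["$", "a"]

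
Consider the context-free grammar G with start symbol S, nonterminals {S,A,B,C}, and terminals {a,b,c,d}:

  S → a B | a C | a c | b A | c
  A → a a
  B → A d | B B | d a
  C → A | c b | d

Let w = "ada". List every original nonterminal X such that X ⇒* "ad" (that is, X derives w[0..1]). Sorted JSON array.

CNF form of G:
  S -> T0 B | T0 C | T0 T2 | T3 A | c
  A -> T0 T0
  B -> A T1 | B B | T1 T0
  C -> T0 T0 | T2 T3 | d
  T0 -> a
  T1 -> d
  T2 -> c
  T3 -> b

CYK fill — only the sub-triangle for w[0..1]:
  T[0,0] 'a' = {T0}  orig:{}
  T[1,1] 'd' = {C,T1}  orig:{C}
  T[0,1] 'ad' = {S}

Original NTs in T[0,1] deriving "ad": ["S"]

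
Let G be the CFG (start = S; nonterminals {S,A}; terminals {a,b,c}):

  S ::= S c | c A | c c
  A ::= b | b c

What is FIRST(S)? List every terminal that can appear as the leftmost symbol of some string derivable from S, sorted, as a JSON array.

FIRST iteration:
pass 1:
  A via A→b: +{b}
  S via S→c A: +{c}
  FIRST[S]={c}  FIRST[A]={b}
pass 2: (no change)
  FIRST[S]={c}  FIRST[A]={b}

FIRST(S) = ["c"]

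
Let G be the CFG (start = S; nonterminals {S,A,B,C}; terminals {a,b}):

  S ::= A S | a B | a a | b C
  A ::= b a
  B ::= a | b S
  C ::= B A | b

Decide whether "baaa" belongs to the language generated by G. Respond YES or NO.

Convert to CNF:
  S -> A S | T0 C | T1 B | T1 T1
  A -> T0 T1
  B -> T0 S | a
  C -> B A | b
  T0 -> b
  T1 -> a

Fill CYK table bottom-up:
  [0..0]={C,T0}  "b"  orig:{C}
  [1..1]={B,T1}  "a"  orig:{B}
  [2..2]={B,T1}  "a"  orig:{B}
  [3..3]={B,T1}  "a"  orig:{B}
  [0..1]={A}  "ba"
  [1..2]={S}  "aa"
  [2..3]={S}  "aa"
  [0..2]={B}  "baa"
  [1..3]=∅  "aaa"
  [0..3]={S}  "baaa"

S ∈ T[0,3] ⇒ YES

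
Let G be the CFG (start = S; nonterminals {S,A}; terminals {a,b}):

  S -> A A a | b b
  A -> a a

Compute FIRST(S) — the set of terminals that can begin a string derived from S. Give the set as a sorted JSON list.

FIRST sets, iterate to fixpoint:
round 1:
  A via A→a a: +{a}
  S via S→A A a: +{a}
  S via S→b b: +{b}
  FIRST[S]={a,b}  FIRST[A]={a}
round 2: (stable)
  FIRST[S]={a,b}  FIRST[A]={a}

FIRST(S) = ["a", "b"]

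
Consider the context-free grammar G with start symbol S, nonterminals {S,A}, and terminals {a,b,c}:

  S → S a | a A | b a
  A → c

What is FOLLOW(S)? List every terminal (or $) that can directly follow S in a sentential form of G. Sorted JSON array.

Compute FIRST by fixpoint:
[1]
  A via A→c: +{c}
  S via S→a A: +{a}
  S via S→b a: +{b}
  FIRST[S]={a,b}  FIRST[A]={c}
[2] — fixpoint
  FIRST[S]={a,b}  FIRST[A]={c}

FOLLOW iteration:
initialize: $ ∈ FOLLOW(S)
iter 1:
  S→S a: FOLLOW(S) ⊇ FIRST(a) = {a}; new: +{a}
  S→a A: FOLLOW(A) ⊇ FOLLOW(S) ⊇ {$,a}; new: +{$,a}
  FOLLOW[S]={$,a}  FOLLOW[A]={$,a}
iter 2: done
  FOLLOW[S]={$,a}  FOLLOW[A]={$,a}

FOLLOW(S) = ["$", "a"]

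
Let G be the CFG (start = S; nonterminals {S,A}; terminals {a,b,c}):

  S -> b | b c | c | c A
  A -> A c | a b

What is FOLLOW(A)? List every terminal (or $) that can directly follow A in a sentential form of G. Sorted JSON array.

Compute FIRST by fixpoint:
[1]
  A via A→a b: +{a}
  S via S→b: +{b}
  S via S→c: +{c}
  S: {b,c}  A: {a}
[2] (stable)
  S: {b,c}  A: {a}

Compute FOLLOW by fixpoint:
FOLLOW(S) := {$}
[1]
  A→A c: FOLLOW(A) ⊇ FIRST(c) = {c}; new: +{c}
  S→c A: FOLLOW(A) ⊇ FOLLOW(S) ⊇ {$}; new: +{$}
  S: {$}  A: {$,c}
[2] — fixpoint
  S: {$}  A: {$,c}

FOLLOW(A) = ["$", "c"]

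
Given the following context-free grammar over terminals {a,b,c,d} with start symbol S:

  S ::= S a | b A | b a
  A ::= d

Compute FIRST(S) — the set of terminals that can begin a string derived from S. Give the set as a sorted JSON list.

FIRST sets, iterate to fixpoint:
round 1:
  A via A→d: +{d}
  S via S→b A: +{b}
  FIRST[S]={b}  FIRST[A]={d}
round 2: done
  FIRST[S]={b}  FIRST[A]={d}

FIRST(S) = ["b"]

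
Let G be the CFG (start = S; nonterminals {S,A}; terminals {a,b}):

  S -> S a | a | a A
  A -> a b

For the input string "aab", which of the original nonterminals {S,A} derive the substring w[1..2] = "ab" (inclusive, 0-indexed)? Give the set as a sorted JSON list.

Convert to CNF:
  S -> S T0 | T0 A | a
  A -> T0 T1
  T0 -> a
  T1 -> b

CYK fill, restricted to cells inside w[1..2]:
  [1..1]={S,T0}  "a"  orig:{S}
  [2..2]={T1}  "b"  orig:{}
  [1..2]={A}  "ab"

Original NTs in T[1,2] deriving "ab": ["A"]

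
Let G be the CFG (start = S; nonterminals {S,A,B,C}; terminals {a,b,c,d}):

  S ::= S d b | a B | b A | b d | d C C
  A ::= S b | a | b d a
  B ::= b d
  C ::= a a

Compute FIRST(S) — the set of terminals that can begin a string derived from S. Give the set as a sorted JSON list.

FIRST sets, iterate to fixpoint:
round 1:
  A via A→a: +{a}
  A via A→b d a: +{b}
  B via B→b d: +{b}
  C via C→a a: +{a}
  S via S→a B: +{a}
  S via S→b A: +{b}
  S via S→d C C: +{d}
  S: {a,b,d}  A: {a,b}  B: {b}  C: {a}
round 2:
  A via A→S b: +{d}
  S: {a,b,d}  A: {a,b,d}  B: {b}  C: {a}
round 3: (stable)
  S: {a,b,d}  A: {a,b,d}  B: {b}  C: {a}

FIRST(S) = ["a", "b", "d"]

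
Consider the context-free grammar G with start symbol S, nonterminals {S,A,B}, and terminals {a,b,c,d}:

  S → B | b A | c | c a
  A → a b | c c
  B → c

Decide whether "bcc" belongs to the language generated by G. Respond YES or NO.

Convert to CNF:
  S -> T1 A | T2 T0 | c
  A -> T0 T1 | T2 T2
  B -> c
  T0 -> a
  T1 -> b
  T2 -> c

Fill CYK table bottom-up:
  [0..0]={T1}  "b"  orig:{}
  [1..1]={B,S,T2}  "c"  orig:{B,S}
  [2..2]={B,S,T2}  "c"  orig:{B,S}
  [0..1]=∅  "bc"
  [1..2]={A}  "cc"
  [0..2]={S}  "bcc"

S ∈ T[0,2] ⇒ YES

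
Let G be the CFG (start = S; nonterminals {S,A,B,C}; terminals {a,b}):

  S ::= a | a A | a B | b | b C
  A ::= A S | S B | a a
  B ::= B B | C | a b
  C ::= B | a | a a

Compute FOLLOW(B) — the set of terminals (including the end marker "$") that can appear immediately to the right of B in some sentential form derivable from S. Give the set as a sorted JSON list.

FIRST sets, iterate to fixpoint:
round 1:
  A via A→a a: +{a}
  B via B→a b: +{a}
  C via C→B: +{a}
  S via S→a: +{a}
  S via S→b: +{b}
  FIRST[S]={a,b}  FIRST[A]={a}  FIRST[B]={a}  FIRST[C]={a}
round 2:
  A via A→S B: +{b}
  FIRST[S]={a,b}  FIRST[A]={a,b}  FIRST[B]={a}  FIRST[C]={a}
round 3: (no change)
  FIRST[S]={a,b}  FIRST[A]={a,b}  FIRST[B]={a}  FIRST[C]={a}

FOLLOW iteration:
initialize: $ ∈ FOLLOW(S)
iter 1:
  A→A S: FOLLOW(A) ⊇ FIRST(S) = {a,b}; new: +{a,b}
  A→A S: FOLLOW(S) ⊇ FOLLOW(A) ⊇ {a,b}; new: +{a,b}
  A→S B: FOLLOW(B) ⊇ FOLLOW(A) ⊇ {a,b}; new: +{a,b}
  B→C: FOLLOW(C) ⊇ FOLLOW(B) ⊇ {a,b}; new: +{a,b}
  S→a A: FOLLOW(A) ⊇ FOLLOW(S) ⊇ {$,a,b}; new: +{$}
  S→a B: FOLLOW(B) ⊇ FOLLOW(S) ⊇ {$,a,b}; new: +{$}
  S→b C: FOLLOW(C) ⊇ FOLLOW(S) ⊇ {$,a,b}; new: +{$}
  S: {$,a,b}  A: {$,a,b}  B: {$,a,b}  C: {$,a,b}
iter 2: (no change)
  S: {$,a,b}  A: {$,a,b}  B: {$,a,b}  C: {$,a,b}

FOLLOW(B) = ["$", "a", "b"]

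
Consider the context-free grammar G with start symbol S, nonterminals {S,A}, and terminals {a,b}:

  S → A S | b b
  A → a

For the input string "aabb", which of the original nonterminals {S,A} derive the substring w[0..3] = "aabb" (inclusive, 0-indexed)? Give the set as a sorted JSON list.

Convert to CNF:
  S -> A S | T0 T0
  A -> a
  T0 -> b

Fill CYK table bottom-up, restricted to cells inside w[0..3]:
  cell(0,0) a: {A}
  cell(1,1) a: {A}
  cell(2,2) b: {T0}  orig:{}
  cell(3,3) b: {T0}  orig:{}
  cell(0,1) aa: ∅
  cell(1,2) ab: ∅
  cell(2,3) bb: {S}
  cell(0,2) aab: ∅
  cell(1,3) abb: {S}
  cell(0,3) aabb: {S}

Original NTs in T[0,3] deriving "aabb": ["S"]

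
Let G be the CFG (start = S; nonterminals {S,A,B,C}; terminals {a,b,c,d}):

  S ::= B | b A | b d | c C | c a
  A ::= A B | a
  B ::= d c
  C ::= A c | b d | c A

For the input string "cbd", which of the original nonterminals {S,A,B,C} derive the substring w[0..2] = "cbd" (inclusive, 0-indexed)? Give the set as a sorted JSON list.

Convert to CNF:
  S -> T0 T1 | T1 C | T1 T3 | T2 A | T2 T0
  A -> A B | a
  B -> T0 T1
  C -> A T1 | T1 A | T2 T0
  T0 -> d
  T1 -> c
  T2 -> b
  T3 -> a

CYK fill — only the sub-triangle for w[0..2]:
  cell(0,0) c: {T1}  orig:{}
  cell(1,1) b: {T2}  orig:{}
  cell(2,2) d: {T0}  orig:{}
  cell(0,1) cb: ∅
  cell(1,2) bd: {C,S}
  cell(0,2) cbd: {S}

Original NTs in T[0,2] deriving "cbd": ["S"]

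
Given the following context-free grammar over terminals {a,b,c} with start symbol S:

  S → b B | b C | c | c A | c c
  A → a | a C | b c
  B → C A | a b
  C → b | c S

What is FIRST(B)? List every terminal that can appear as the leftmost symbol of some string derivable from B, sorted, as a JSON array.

FIRST sets, iterate to fixpoint:
pass 1:
  A via A→a: +{a}
  A via A→b c: +{b}
  B via B→a b: +{a}
  C via C→b: +{b}
  C via C→c S: +{c}
  S via S→b B: +{b}
  S via S→c: +{c}
  S: {b,c}  A: {a,b}  B: {a}  C: {b,c}
pass 2:
  B via B→C A: +{b,c}
  S: {b,c}  A: {a,b}  B: {a,b,c}  C: {b,c}
pass 3: (no change)
  S: {b,c}  A: {a,b}  B: {a,b,c}  C: {b,c}

FIRST(B) = ["a", "b", "c"]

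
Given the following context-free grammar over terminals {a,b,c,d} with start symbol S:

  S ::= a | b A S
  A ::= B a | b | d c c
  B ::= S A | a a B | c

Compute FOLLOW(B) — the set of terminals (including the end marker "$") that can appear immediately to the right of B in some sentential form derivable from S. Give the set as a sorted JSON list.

Compute FIRST by fixpoint:
round 1:
  A via A→b: +{b}
  A via A→d c c: +{d}
  B via B→a a B: +{a}
  B via B→c: +{c}
  S via S→a: +{a}
  S via S→b A S: +{b}
  S: {a,b}  A: {b,d}  B: {a,c}
round 2:
  A via A→B a: +{a,c}
  B via B→S A: +{b}
  S: {a,b}  A: {a,b,c,d}  B: {a,b,c}
round 3: done
  S: {a,b}  A: {a,b,c,d}  B: {a,b,c}

FOLLOW sets:
initialize: $ ∈ FOLLOW(S)
round 1:
  A→B a: FOLLOW(B) ⊇ FIRST(a) = {a}; new: +{a}
  B→S A: FOLLOW(S) ⊇ FIRST(A) = {a,b,c,d}; new: +{a,b,c,d}
  B→S A: FOLLOW(A) ⊇ FOLLOW(B) ⊇ {a}; new: +{a}
  S→b A S: FOLLOW(A) ⊇ FIRST(S) = {a,b}; new: +{b}
  FOLLOW(S)={$,a,b,c,d}  FOLLOW(A)={a,b}  FOLLOW(B)={a}
round 2: — fixpoint
  FOLLOW(S)={$,a,b,c,d}  FOLLOW(A)={a,b}  FOLLOW(B)={a}

FOLLOW(B) = ["a"]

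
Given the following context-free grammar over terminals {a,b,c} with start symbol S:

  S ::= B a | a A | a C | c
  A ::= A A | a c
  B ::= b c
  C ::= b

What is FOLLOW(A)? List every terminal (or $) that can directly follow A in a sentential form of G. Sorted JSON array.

FIRST sets, iterate to fixpoint:
[1]
  A via A→a c: +{a}
  B via B→b c: +{b}
  C via C→b: +{b}
  S via S→B a: +{b}
  S via S→a A: +{a}
  S via S→c: +{c}
  S: {a,b,c}  A: {a}  B: {b}  C: {b}
[2] (stable)
  S: {a,b,c}  A: {a}  B: {b}  C: {b}

FOLLOW iteration:
FOLLOW(S) := {$}
[1]
  A→A A: FOLLOW(A) ⊇ FIRST(A) = {a}; new: +{a}
  S→B a: FOLLOW(B) ⊇ FIRST(a) = {a}; new: +{a}
  S→a A: FOLLOW(A) ⊇ FOLLOW(S) ⊇ {$}; new: +{$}
  S→a C: FOLLOW(C) ⊇ FOLLOW(S) ⊇ {$}; new: +{$}
  FOLLOW(S)={$}  FOLLOW(A)={$,a}  FOLLOW(B)={a}  FOLLOW(C)={$}
[2] (no change)
  FOLLOW(S)={$}  FOLLOW(A)={$,a}  FOLLOW(B)={a}  FOLLOW(C)={$}

FOLLOW(A) = ["$", "a"]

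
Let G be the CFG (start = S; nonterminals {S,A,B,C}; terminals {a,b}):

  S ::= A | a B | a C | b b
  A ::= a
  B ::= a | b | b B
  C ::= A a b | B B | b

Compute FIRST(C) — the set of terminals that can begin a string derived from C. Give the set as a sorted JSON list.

FIRST sets, iterate to fixpoint:
round 1:
  A via A→a: +{a}
  B via B→a: +{a}
  B via B→b: +{b}
  C via C→A a b: +{a}
  C via C→B B: +{b}
  S via S→A: +{a}
  S via S→b b: +{b}
  FIRST(S)={a,b}  FIRST(A)={a}  FIRST(B)={a,b}  FIRST(C)={a,b}
round 2: (no change)
  FIRST(S)={a,b}  FIRST(A)={a}  FIRST(B)={a,b}  FIRST(C)={a,b}

FIRST(C) = ["a", "b"]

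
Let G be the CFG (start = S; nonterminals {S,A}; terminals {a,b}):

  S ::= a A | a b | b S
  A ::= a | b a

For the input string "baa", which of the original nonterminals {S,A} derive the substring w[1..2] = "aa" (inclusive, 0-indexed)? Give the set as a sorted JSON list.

CNF form of G:
  S -> T0 S | T1 A | T1 T0
  A -> T0 T1 | a
  T0 -> b
  T1 -> a

Fill CYK table bottom-up, restricted to cells inside w[1..2]:
  [1..1]={A,T1}  "a"  orig:{A}
  [2..2]={A,T1}  "a"  orig:{A}
  [1..2]={S}  "aa"

Original NTs in T[1,2] deriving "aa": ["S"]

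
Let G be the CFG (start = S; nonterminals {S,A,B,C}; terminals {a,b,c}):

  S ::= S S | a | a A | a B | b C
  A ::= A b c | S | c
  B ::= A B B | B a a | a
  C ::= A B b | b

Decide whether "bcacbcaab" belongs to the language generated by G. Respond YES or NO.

Convert to CNF:
  S -> S S | T0 C | T2 A | T2 B | a
  A -> A X3 | S S | T0 C | T2 A | T2 B | a | c
  B -> A X4 | B X5 | a
  C -> A X6 | b
  T0 -> b
  T1 -> c
  T2 -> a
  X3 -> T0 T1
  X4 -> B B
  X5 -> T2 T2
  X6 -> B T0

CYK fill:
  T[0,0] 'b' = {C,T0}  orig:{C}
  T[1,1] 'c' = {A,T1}  orig:{A}
  T[2,2] 'a' = {A,B,S,T2}  orig:{A,B,S}
  T[3,3] 'c' = {A,T1}  orig:{A}
  T[4,4] 'b' = {C,T0}  orig:{C}
  T[5,5] 'c' = {A,T1}  orig:{A}
  T[6,6] 'a' = {A,B,S,T2}  orig:{A,B,S}
  T[7,7] 'a' = {A,B,S,T2}  orig:{A,B,S}
  T[8,8] 'b' = {C,T0}  orig:{C}
  T[0,1] 'bc' = {X3}  orig:{}
  T[1,2] 'ca' = ∅
  T[2,3] 'ac' = {A,S}
  T[3,4] 'cb' = ∅
  T[4,5] 'bc' = {X3}  orig:{}
  T[5,6] 'ca' = ∅
  T[6,7] 'aa' = {A,S,X4,X5}  orig:{A,S}
  T[7,8] 'ab' = {X6}  orig:{}
  T[0,2] 'bca' = ∅
  T[1,3] 'cac' = ∅
  T[2,4] 'acb' = ∅
  T[3,5] 'cbc' = {A}
  T[4,6] 'bca' = ∅
  T[5,7] 'caa' = {B}
  T[6,8] 'aab' = {C}
  T[0,3] 'bcac' = ∅
  T[1,4] 'cacb' = ∅
  T[2,5] 'acbc' = {A,S}
  T[3,6] 'cbca' = ∅
  T[4,7] 'bcaa' = ∅
  T[5,8] 'caab' = {X6}  orig:{}
  T[0,4] 'bcacb' = ∅
  T[1,5] 'cacbc' = ∅
  T[2,6] 'acbca' = {A,S}
  T[3,7] 'cbcaa' = {B}
  T[4,8] 'bcaab' = ∅
  T[0,5] 'bcacbc' = ∅
  T[1,6] 'cacbca' = ∅
  T[2,7] 'acbcaa' = {A,B,S,X4}  orig:{A,B,S}
  T[3,8] 'cbcaab' = {X6}  orig:{}
  T[0,6] 'bcacbca' = ∅
  T[1,7] 'cacbcaa' = {B}
  T[2,8] 'acbcaab' = {C,X6}  orig:{C}
  T[0,7] 'bcacbcaa' = ∅
  T[1,8] 'cacbcaab' = {C,X6}  orig:{C}
  T[0,8] 'bcacbcaab' = {A,S}

S ∈ T[0,8] ⇒ YES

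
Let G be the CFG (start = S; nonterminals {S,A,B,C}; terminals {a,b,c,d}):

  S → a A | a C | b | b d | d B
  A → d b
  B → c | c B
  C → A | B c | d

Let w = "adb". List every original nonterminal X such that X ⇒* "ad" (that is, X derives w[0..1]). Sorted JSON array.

CNF form of G:
  S -> T0 B | T1 T0 | T3 A | T3 C | b
  A -> T0 T1
  B -> T2 B | c
  C -> B T2 | T0 T1 | d
  T0 -> d
  T1 -> b
  T2 -> c
  T3 -> a

Fill CYK table bottom-up (cells [i..j] with 0 ≤ i ≤ j ≤ 1 only):
  [0..0]={T3}  "a"  orig:{}
  [1..1]={C,T0}  "d"  orig:{C}
  [0..1]={S}  "ad"

Original NTs in T[0,1] deriving "ad": ["S"]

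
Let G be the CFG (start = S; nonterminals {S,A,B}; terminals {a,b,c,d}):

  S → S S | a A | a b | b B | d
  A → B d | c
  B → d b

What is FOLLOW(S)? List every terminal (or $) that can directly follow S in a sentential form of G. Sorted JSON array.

FIRST iteration:
iter 1:
  A via A→c: +{c}
  B via B→d b: +{d}
  S via S→a A: +{a}
  S via S→b B: +{b}
  S via S→d: +{d}
  S: {a,b,d}  A: {c}  B: {d}
iter 2:
  A via A→B d: +{d}
  S: {a,b,d}  A: {c,d}  B: {d}
iter 3: (no change)
  S: {a,b,d}  A: {c,d}  B: {d}

Compute FOLLOW by fixpoint:
initialize: $ ∈ FOLLOW(S)
[1]
  A→B d: FOLLOW(B) ⊇ FIRST(d) = {d}; new: +{d}
  S→S S: FOLLOW(S) ⊇ FIRST(S) = {a,b,d}; new: +{a,b,d}
  S→a A: FOLLOW(A) ⊇ FOLLOW(S) ⊇ {$,a,b,d}; new: +{$,a,b,d}
  S→b B: FOLLOW(B) ⊇ FOLLOW(S) ⊇ {$,a,b,d}; new: +{$,a,b}
  FOLLOW[S]={$,a,b,d}  FOLLOW[A]={$,a,b,d}  FOLLOW[B]={$,a,b,d}
[2] (stable)
  FOLLOW[S]={$,a,b,d}  FOLLOW[A]={$,a,b,d}  FOLLOW[B]={$,a,b,d}

FOLLOW(S) = ["$", "a", "b", "d"]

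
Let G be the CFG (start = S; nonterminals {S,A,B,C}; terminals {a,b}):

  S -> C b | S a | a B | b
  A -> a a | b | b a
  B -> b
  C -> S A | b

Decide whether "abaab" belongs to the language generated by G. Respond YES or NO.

Convert to CNF:
  S -> C T1 | S T0 | T0 B | b
  A -> T0 T0 | T1 T0 | b
  B -> b
  C -> S A | b
  T0 -> a
  T1 -> b

CYK fill:
  [0..0]={T0}  "a"  orig:{}
  [1..1]={A,B,C,S,T1}  "b"  orig:{A,B,C,S}
  [2..2]={T0}  "a"  orig:{}
  [3..3]={T0}  "a"  orig:{}
  [4..4]={A,B,C,S,T1}  "b"  orig:{A,B,C,S}
  [0..1]={S}  "ab"
  [1..2]={A,S}  "ba"
  [2..3]={A}  "aa"
  [3..4]={S}  "ab"
  [0..2]={S}  "aba"
  [1..3]={C,S}  "baa"
  [2..4]=∅  "aab"
  [0..3]={C,S}  "abaa"
  [1..4]={C,S}  "baab"
  [0..4]={C,S}  "abaab"

S ∈ T[0,4] ⇒ YES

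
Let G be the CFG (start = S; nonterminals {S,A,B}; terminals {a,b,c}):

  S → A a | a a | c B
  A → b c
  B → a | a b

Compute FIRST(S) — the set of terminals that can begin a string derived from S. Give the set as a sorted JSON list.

Compute FIRST by fixpoint:
round 1:
  A via A→b c: +{b}
  B via B→a: +{a}
  S via S→A a: +{b}
  S via S→a a: +{a}
  S via S→c B: +{c}
  FIRST(S)={a,b,c}  FIRST(A)={b}  FIRST(B)={a}
round 2: done
  FIRST(S)={a,b,c}  FIRST(A)={b}  FIRST(B)={a}

FIRST(S) = ["a", "b", "c"]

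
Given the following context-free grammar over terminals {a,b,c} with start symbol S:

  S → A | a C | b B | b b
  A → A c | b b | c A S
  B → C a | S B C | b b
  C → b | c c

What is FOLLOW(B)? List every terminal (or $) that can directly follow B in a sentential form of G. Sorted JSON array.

Compute FIRST by fixpoint:
iter 1:
  A via A→b b: +{b}
  A via A→c A S: +{c}
  B via B→b b: +{b}
  C via C→b: +{b}
  C via C→c c: +{c}
  S via S→A: +{b,c}
  S via S→a C: +{a}
  FIRST(S)={a,b,c}  FIRST(A)={b,c}  FIRST(B)={b}  FIRST(C)={b,c}
iter 2:
  B via B→C a: +{c}
  B via B→S B C: +{a}
  FIRST(S)={a,b,c}  FIRST(A)={b,c}  FIRST(B)={a,b,c}  FIRST(C)={b,c}
iter 3: (stable)
  FIRST(S)={a,b,c}  FIRST(A)={b,c}  FIRST(B)={a,b,c}  FIRST(C)={b,c}

Compute FOLLOW by fixpoint:
initialize: $ ∈ FOLLOW(S)
pass 1:
  A→A c: FOLLOW(A) ⊇ FIRST(c) = {c}; new: +{c}
  A→c A S: FOLLOW(A) ⊇ FIRST(S) = {a,b,c}; new: +{a,b}
  A→c A S: FOLLOW(S) ⊇ FOLLOW(A) ⊇ {a,b,c}; new: +{a,b,c}
  B→C a: FOLLOW(C) ⊇ FIRST(a) = {a}; new: +{a}
  B→S B C: FOLLOW(B) ⊇ FIRST(C) = {b,c}; new: +{b,c}
  B→S B C: FOLLOW(C) ⊇ FOLLOW(B) ⊇ {b,c}; new: +{b,c}
  S→A: FOLLOW(A) ⊇ FOLLOW(S) ⊇ {$,a,b,c}; new: +{$}
  S→a C: FOLLOW(C) ⊇ FOLLOW(S) ⊇ {$,a,b,c}; new: +{$}
  S→b B: FOLLOW(B) ⊇ FOLLOW(S) ⊇ {$,a,b,c}; new: +{$,a}
  FOLLOW[S]={$,a,b,c}  FOLLOW[A]={$,a,b,c}  FOLLOW[B]={$,a,b,c}  FOLLOW[C]={$,a,b,c}
pass 2: done
  FOLLOW[S]={$,a,b,c}  FOLLOW[A]={$,a,b,c}  FOLLOW[B]={$,a,b,c}  FOLLOW[C]={$,a,b,c}

FOLLOW(B) = ["$", "a", "b", "c"]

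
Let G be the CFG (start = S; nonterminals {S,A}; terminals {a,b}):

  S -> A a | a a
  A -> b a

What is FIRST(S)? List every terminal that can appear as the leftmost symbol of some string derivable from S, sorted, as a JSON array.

Compute FIRST by fixpoint:
round 1:
  A via A→b a: +{b}
  S via S→A a: +{b}
  S via S→a a: +{a}
  S: {a,b}  A: {b}
round 2: done
  S: {a,b}  A: {b}

FIRST(S) = ["a", "b"]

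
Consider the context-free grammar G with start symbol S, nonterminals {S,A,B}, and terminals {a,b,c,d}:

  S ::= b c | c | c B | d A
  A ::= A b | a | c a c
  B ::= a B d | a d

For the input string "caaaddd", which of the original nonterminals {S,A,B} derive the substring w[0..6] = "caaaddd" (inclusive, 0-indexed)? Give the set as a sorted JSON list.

CNF form of G:
  S -> T0 T1 | T1 B | T3 A | c
  A -> A T0 | T1 X4 | a
  B -> T2 T3 | T2 X5
  T0 -> b
  T1 -> c
  T2 -> a
  T3 -> d
  X4 -> T2 T1
  X5 -> B T3

CYK table (by increasing span) — only the sub-triangle for w[0..6]:
  cell(0,0) c: {S,T1}  orig:{S}
  cell(1,1) a: {A,T2}  orig:{A}
  cell(2,2) a: {A,T2}  orig:{A}
  cell(3,3) a: {A,T2}  orig:{A}
  cell(4,4) d: {T3}  orig:{}
  cell(5,5) d: {T3}  orig:{}
  cell(6,6) d: {T3}  orig:{}
  cell(0,1) ca: ∅
  cell(1,2) aa: ∅
  cell(2,3) aa: ∅
  cell(3,4) ad: {B}
  cell(4,5) dd: ∅
  cell(5,6) dd: ∅
  cell(0,2) caa: ∅
  cell(1,3) aaa: ∅
  cell(2,4) aad: ∅
  cell(3,5) add: {X5}  orig:{}
  cell(4,6) ddd: ∅
  cell(0,3) caaa: ∅
  cell(1,4) aaad: ∅
  cell(2,5) aadd: {B}
  cell(3,6) addd: ∅
  cell(0,4) caaad: ∅
  cell(1,5) aaadd: ∅
  cell(2,6) aaddd: {X5}  orig:{}
  cell(0,5) caaadd: ∅
  cell(1,6) aaaddd: {B}
  cell(0,6) caaaddd: {S}

Original NTs in T[0,6] deriving "caaaddd": ["S"]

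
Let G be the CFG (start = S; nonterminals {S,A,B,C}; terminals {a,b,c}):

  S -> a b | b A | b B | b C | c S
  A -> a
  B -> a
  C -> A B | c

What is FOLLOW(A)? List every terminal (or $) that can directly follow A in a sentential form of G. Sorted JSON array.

FIRST sets, iterate to fixpoint:
round 1:
  A via A→a: +{a}
  B via B→a: +{a}
  C via C→A B: +{a}
  C via C→c: +{c}
  S via S→a b: +{a}
  S via S→b A: +{b}
  S via S→c S: +{c}
  S: {a,b,c}  A: {a}  B: {a}  C: {a,c}
round 2: (stable)
  S: {a,b,c}  A: {a}  B: {a}  C: {a,c}

FOLLOW sets:
FOLLOW(S) := {$}
pass 1:
  C→A B: FOLLOW(A) ⊇ FIRST(B) = {a}; new: +{a}
  S→b A: FOLLOW(A) ⊇ FOLLOW(S) ⊇ {$}; new: +{$}
  S→b B: FOLLOW(B) ⊇ FOLLOW(S) ⊇ {$}; new: +{$}
  S→b C: FOLLOW(C) ⊇ FOLLOW(S) ⊇ {$}; new: +{$}
  FOLLOW[S]={$}  FOLLOW[A]={$,a}  FOLLOW[B]={$}  FOLLOW[C]={$}
pass 2: (stable)
  FOLLOW[S]={$}  FOLLOW[A]={$,a}  FOLLOW[B]={$}  FOLLOW[C]={$}

FOLLOW(A) = ["$", "a"]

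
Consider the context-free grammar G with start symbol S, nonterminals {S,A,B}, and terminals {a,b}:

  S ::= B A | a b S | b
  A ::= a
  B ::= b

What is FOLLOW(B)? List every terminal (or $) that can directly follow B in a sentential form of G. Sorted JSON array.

FIRST iteration:
pass 1:
  A via A→a: +{a}
  B via B→b: +{b}
  S via S→B A: +{b}
  S via S→a b S: +{a}
  FIRST[S]={a,b}  FIRST[A]={a}  FIRST[B]={b}
pass 2: (stable)
  FIRST[S]={a,b}  FIRST[A]={a}  FIRST[B]={b}

FOLLOW sets:
initialize: $ ∈ FOLLOW(S)
iter 1:
  S→B A: FOLLOW(B) ⊇ FIRST(A) = {a}; new: +{a}
  S→B A: FOLLOW(A) ⊇ FOLLOW(S) ⊇ {$}; new: +{$}
  FOLLOW[S]={$}  FOLLOW[A]={$}  FOLLOW[B]={a}
iter 2: — fixpoint
  FOLLOW[S]={$}  FOLLOW[A]={$}  FOLLOW[B]={a}

FOLLOW(B) = ["a"]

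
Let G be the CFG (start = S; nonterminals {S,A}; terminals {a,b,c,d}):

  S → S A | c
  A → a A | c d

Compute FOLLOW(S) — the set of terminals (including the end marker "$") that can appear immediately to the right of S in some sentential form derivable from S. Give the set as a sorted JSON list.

FIRST sets, iterate to fixpoint:
pass 1:
  A via A→a A: +{a}
  A via A→c d: +{c}
  S via S→c: +{c}
  S: {c}  A: {a,c}
pass 2: done
  S: {c}  A: {a,c}

FOLLOW iteration:
FOLLOW(S) := {$}
[1]
  S→S A: FOLLOW(S) ⊇ FIRST(A) = {a,c}; new: +{a,c}
  S→S A: FOLLOW(A) ⊇ FOLLOW(S) ⊇ {$,a,c}; new: +{$,a,c}
  FOLLOW(S)={$,a,c}  FOLLOW(A)={$,a,c}
[2] done
  FOLLOW(S)={$,a,c}  FOLLOW(A)={$,a,c}

FOLLOW(S) = ["$", "a", "c"]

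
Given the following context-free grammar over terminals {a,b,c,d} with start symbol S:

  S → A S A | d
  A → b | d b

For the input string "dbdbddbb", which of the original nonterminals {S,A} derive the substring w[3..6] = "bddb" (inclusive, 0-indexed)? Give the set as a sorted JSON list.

CNF form of G:
  S -> A X2 | d
  A -> T0 T1 | b
  T0 -> d
  T1 -> b
  X2 -> S A

CYK fill (cells [i..j] with 3 ≤ i ≤ j ≤ 6 only):
  [3..3]={A,T1}  "b"  orig:{A}
  [4..4]={S,T0}  "d"  orig:{S}
  [5..5]={S,T0}  "d"  orig:{S}
  [6..6]={A,T1}  "b"  orig:{A}
  [3..4]=∅  "bd"
  [4..5]=∅  "dd"
  [5..6]={A,X2}  "db"  orig:{A}
  [3..5]=∅  "bdd"
  [4..6]={X2}  "ddb"  orig:{}
  [3..6]={S}  "bddb"

Original NTs in T[3,6] deriving "bddb": ["S"]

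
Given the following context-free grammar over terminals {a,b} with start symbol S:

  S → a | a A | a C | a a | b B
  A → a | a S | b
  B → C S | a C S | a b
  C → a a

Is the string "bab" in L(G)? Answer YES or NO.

Convert to CNF:
  S -> T0 A | T0 C | T0 T0 | T1 B | a
  A -> T0 S | a | b
  B -> C S | T0 T1 | T0 X2
  C -> T0 T0
  T0 -> a
  T1 -> b
  X2 -> C S

Fill CYK table bottom-up:
  T[0,0] 'b' = {A,T1}  orig:{A}
  T[1,1] 'a' = {A,S,T0}  orig:{A,S}
  T[2,2] 'b' = {A,T1}  orig:{A}
  T[0,1] 'ba' = ∅
  T[1,2] 'ab' = {B,S}
  T[0,2] 'bab' = {S}

S ∈ T[0,2] ⇒ YES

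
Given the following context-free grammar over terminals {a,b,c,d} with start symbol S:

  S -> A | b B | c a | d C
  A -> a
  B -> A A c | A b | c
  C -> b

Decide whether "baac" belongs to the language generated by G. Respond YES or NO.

CNF form of G:
  S -> T0 T2 | T1 B | T3 C | a
  A -> a
  B -> A T1 | A X4 | c
  C -> b
  T0 -> c
  T1 -> b
  T2 -> a
  T3 -> d
  X4 -> A T0

CYK fill:
  [0..0]={C,T1}  "b"  orig:{C}
  [1..1]={A,S,T2}  "a"  orig:{A,S}
  [2..2]={A,S,T2}  "a"  orig:{A,S}
  [3..3]={B,T0}  "c"  orig:{B}
  [0..1]=∅  "ba"
  [1..2]=∅  "aa"
  [2..3]={X4}  "ac"  orig:{}
  [0..2]=∅  "baa"
  [1..3]={B}  "aac"
  [0..3]={S}  "baac"

S ∈ T[0,3] ⇒ YES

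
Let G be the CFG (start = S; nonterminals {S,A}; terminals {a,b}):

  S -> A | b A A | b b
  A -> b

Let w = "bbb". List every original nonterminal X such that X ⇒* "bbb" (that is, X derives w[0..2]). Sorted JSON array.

Convert to CNF:
  S -> T0 T0 | T0 X1 | b
  A -> b
  T0 -> b
  X1 -> A A

CYK fill, restricted to cells inside w[0..2]:
  T[0,0] 'b' = {A,S,T0}  orig:{A,S}
  T[1,1] 'b' = {A,S,T0}  orig:{A,S}
  T[2,2] 'b' = {A,S,T0}  orig:{A,S}
  T[0,1] 'bb' = {S,X1}  orig:{S}
  T[1,2] 'bb' = {S,X1}  orig:{S}
  T[0,2] 'bbb' = {S}

Original NTs in T[0,2] deriving "bbb": ["S"]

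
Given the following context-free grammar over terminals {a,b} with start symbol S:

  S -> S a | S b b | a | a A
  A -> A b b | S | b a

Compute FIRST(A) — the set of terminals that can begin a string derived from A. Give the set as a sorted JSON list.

FIRST sets, iterate to fixpoint:
[1]
  A via A→b a: +{b}
  S via S→a: +{a}
  FIRST[S]={a}  FIRST[A]={b}
[2]
  A via A→S: +{a}
  FIRST[S]={a}  FIRST[A]={a,b}
[3] done
  FIRST[S]={a}  FIRST[A]={a,b}

FIRST(A) = ["a", "b"]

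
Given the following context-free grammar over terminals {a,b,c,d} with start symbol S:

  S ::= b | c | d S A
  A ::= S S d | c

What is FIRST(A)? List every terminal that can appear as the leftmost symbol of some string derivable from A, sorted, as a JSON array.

Compute FIRST by fixpoint:
[1]
  A via A→c: +{c}
  S via S→b: +{b}
  S via S→c: +{c}
  S via S→d S A: +{d}
  FIRST(S)={b,c,d}  FIRST(A)={c}
[2]
  A via A→S S d: +{b,d}
  FIRST(S)={b,c,d}  FIRST(A)={b,c,d}
[3] (stable)
  FIRST(S)={b,c,d}  FIRST(A)={b,c,d}

FIRST(A) = ["b", "c", "d"]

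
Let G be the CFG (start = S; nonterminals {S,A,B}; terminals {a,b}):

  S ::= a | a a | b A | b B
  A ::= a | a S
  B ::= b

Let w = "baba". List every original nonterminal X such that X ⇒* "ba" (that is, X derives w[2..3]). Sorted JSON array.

CNF form of G:
  S -> T0 T0 | T1 A | T1 B | a
  A -> T0 S | a
  B -> b
  T0 -> a
  T1 -> b

CYK fill (cells [i..j] with 2 ≤ i ≤ j ≤ 3 only):
  cell(2,2) b: {B,T1}  orig:{B}
  cell(3,3) a: {A,S,T0}  orig:{A,S}
  cell(2,3) ba: {S}

Original NTs in T[2,3] deriving "ba": ["S"]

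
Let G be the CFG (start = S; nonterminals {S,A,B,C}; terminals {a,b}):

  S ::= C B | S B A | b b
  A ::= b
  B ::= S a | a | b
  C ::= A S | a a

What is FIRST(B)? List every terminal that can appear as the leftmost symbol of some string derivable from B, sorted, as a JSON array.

FIRST iteration:
iter 1:
  A via A→b: +{b}
  B via B→a: +{a}
  B via B→b: +{b}
  C via C→A S: +{b}
  C via C→a a: +{a}
  S via S→C B: +{a,b}
  FIRST(S)={a,b}  FIRST(A)={b}  FIRST(B)={a,b}  FIRST(C)={a,b}
iter 2: (stable)
  FIRST(S)={a,b}  FIRST(A)={b}  FIRST(B)={a,b}  FIRST(C)={a,b}

FIRST(B) = ["a", "b"]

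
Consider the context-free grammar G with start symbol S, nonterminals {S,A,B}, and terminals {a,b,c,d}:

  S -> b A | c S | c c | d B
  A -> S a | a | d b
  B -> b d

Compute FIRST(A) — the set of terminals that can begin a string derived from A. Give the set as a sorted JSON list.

Compute FIRST by fixpoint:
iter 1:
  A via A→a: +{a}
  A via A→d b: +{d}
  B via B→b d: +{b}
  S via S→b A: +{b}
  S via S→c S: +{c}
  S via S→d B: +{d}
  S: {b,c,d}  A: {a,d}  B: {b}
iter 2:
  A via A→S a: +{b,c}
  S: {b,c,d}  A: {a,b,c,d}  B: {b}
iter 3: (stable)
  S: {b,c,d}  A: {a,b,c,d}  B: {b}

FIRST(A) = ["a", "b", "c", "d"]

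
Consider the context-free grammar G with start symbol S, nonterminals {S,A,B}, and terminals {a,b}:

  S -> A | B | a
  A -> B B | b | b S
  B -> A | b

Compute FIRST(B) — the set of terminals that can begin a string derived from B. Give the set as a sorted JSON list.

FIRST sets, iterate to fixpoint:
iter 1:
  A via A→b: +{b}
  B via B→A: +{b}
  S via S→A: +{b}
  S via S→a: +{a}
  FIRST[S]={a,b}  FIRST[A]={b}  FIRST[B]={b}
iter 2: (no change)
  FIRST[S]={a,b}  FIRST[A]={b}  FIRST[B]={b}

FIRST(B) = ["b"]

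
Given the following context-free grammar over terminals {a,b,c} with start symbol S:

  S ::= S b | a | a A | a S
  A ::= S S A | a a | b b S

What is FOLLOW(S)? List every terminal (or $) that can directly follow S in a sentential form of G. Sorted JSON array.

Compute FIRST by fixpoint:
iter 1:
  A via A→a a: +{a}
  A via A→b b S: +{b}
  S via S→a: +{a}
  FIRST(S)={a}  FIRST(A)={a,b}
iter 2: (no change)
  FIRST(S)={a}  FIRST(A)={a,b}

Compute FOLLOW by fixpoint:
FOLLOW(S) := {$}
round 1:
  A→S S A: FOLLOW(S) ⊇ FIRST(S) = {a}; new: +{a}
  A→S S A: FOLLOW(S) ⊇ FIRST(A) = {a,b}; new: +{b}
  S→a A: FOLLOW(A) ⊇ FOLLOW(S) ⊇ {$,a,b}; new: +{$,a,b}
  S: {$,a,b}  A: {$,a,b}
round 2: (no change)
  S: {$,a,b}  A: {$,a,b}

FOLLOW(S) = ["$", "a", "b"]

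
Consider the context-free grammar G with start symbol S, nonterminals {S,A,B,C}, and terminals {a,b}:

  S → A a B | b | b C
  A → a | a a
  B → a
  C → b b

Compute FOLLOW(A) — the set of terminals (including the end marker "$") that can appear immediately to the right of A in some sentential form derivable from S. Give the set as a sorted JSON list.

Compute FIRST by fixpoint:
pass 1:
  A via A→a: +{a}
  B via B→a: +{a}
  C via C→b b: +{b}
  S via S→A a B: +{a}
  S via S→b: +{b}
  S: {a,b}  A: {a}  B: {a}  C: {b}
pass 2: done
  S: {a,b}  A: {a}  B: {a}  C: {b}

FOLLOW iteration:
seed FOLLOW(S) with $
[1]
  S→A a B: FOLLOW(A) ⊇ FIRST(a) = {a}; new: +{a}
  S→A a B: FOLLOW(B) ⊇ FOLLOW(S) ⊇ {$}; new: +{$}
  S→b C: FOLLOW(C) ⊇ FOLLOW(S) ⊇ {$}; new: +{$}
  S: {$}  A: {a}  B: {$}  C: {$}
[2] (no change)
  S: {$}  A: {a}  B: {$}  C: {$}

FOLLOW(A) = ["a"]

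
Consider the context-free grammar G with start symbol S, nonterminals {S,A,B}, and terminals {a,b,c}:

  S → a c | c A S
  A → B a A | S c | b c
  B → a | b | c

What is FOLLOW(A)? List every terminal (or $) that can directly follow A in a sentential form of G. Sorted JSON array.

FIRST sets, iterate to fixpoint:
round 1:
  A via A→b c: +{b}
  B via B→a: +{a}
  B via B→b: +{b}
  B via B→c: +{c}
  S via S→a c: +{a}
  S via S→c A S: +{c}
  FIRST(S)={a,c}  FIRST(A)={b}  FIRST(B)={a,b,c}
round 2:
  A via A→B a A: +{a,c}
  FIRST(S)={a,c}  FIRST(A)={a,b,c}  FIRST(B)={a,b,c}
round 3: (no change)
  FIRST(S)={a,c}  FIRST(A)={a,b,c}  FIRST(B)={a,b,c}

Compute FOLLOW by fixpoint:
seed FOLLOW(S) with $
[1]
  A→B a A: FOLLOW(B) ⊇ FIRST(a) = {a}; new: +{a}
  A→S c: FOLLOW(S) ⊇ FIRST(c) = {c}; new: +{c}
  S→c A S: FOLLOW(A) ⊇ FIRST(S) = {a,c}; new: +{a,c}
  FOLLOW[S]={$,c}  FOLLOW[A]={a,c}  FOLLOW[B]={a}
[2] done
  FOLLOW[S]={$,c}  FOLLOW[A]={a,c}  FOLLOW[B]={a}

FOLLOW(A) = ["a", "c"]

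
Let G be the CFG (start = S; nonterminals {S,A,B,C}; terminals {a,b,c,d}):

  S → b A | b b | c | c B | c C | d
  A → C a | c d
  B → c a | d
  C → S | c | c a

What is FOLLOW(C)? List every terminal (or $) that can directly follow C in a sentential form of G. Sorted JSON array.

Compute FIRST by fixpoint:
pass 1:
  A via A→c d: +{c}
  B via B→c a: +{c}
  B via B→d: +{d}
  C via C→c: +{c}
  S via S→b A: +{b}
  S via S→c: +{c}
  S via S→d: +{d}
  S: {b,c,d}  A: {c}  B: {c,d}  C: {c}
pass 2:
  C via C→S: +{b,d}
  S: {b,c,d}  A: {c}  B: {c,d}  C: {b,c,d}
pass 3:
  A via A→C a: +{b,d}
  S: {b,c,d}  A: {b,c,d}  B: {c,d}  C: {b,c,d}
pass 4: done
  S: {b,c,d}  A: {b,c,d}  B: {c,d}  C: {b,c,d}

FOLLOW sets:
seed FOLLOW(S) with $
round 1:
  A→C a: FOLLOW(C) ⊇ FIRST(a) = {a}; new: +{a}
  C→S: FOLLOW(S) ⊇ FOLLOW(C) ⊇ {a}; new: +{a}
  S→b A: FOLLOW(A) ⊇ FOLLOW(S) ⊇ {$,a}; new: +{$,a}
  S→c B: FOLLOW(B) ⊇ FOLLOW(S) ⊇ {$,a}; new: +{$,a}
  S→c C: FOLLOW(C) ⊇ FOLLOW(S) ⊇ {$,a}; new: +{$}
  FOLLOW(S)={$,a}  FOLLOW(A)={$,a}  FOLLOW(B)={$,a}  FOLLOW(C)={$,a}
round 2: (stable)
  FOLLOW(S)={$,a}  FOLLOW(A)={$,a}  FOLLOW(B)={$,a}  FOLLOW(C)={$,a}

FOLLOW(C) = ["$", "a"]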